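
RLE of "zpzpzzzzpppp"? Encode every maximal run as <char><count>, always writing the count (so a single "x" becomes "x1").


String: "zpzpzzzzpppp"
Scanning for consecutive runs:
  'z' x 1
  'p' x 1
  'z' x 1
  'p' x 1
  'z' x 4
  'p' x 4
RLE = "z1p1z1p1z4p4"


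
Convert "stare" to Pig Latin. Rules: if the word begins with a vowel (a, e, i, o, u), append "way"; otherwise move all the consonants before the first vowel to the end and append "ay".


Word: "stare"
Starts with consonant(s) → move to end, add 'ay'
Consonant cluster: "st"
Pig Latin = "arestay"


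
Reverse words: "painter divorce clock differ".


Original: "painter divorce clock differ"
Words (1..n): painter | divorce | clock | differ
Reversed (n..1): differ | clock | divorce | painter
Result = "differ clock divorce painter"


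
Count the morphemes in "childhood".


Word: "childhood"
Morphemes: child + -hood
Each morpheme carries meaning
= 2 morphemes


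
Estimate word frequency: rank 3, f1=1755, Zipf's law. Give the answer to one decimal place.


Zipf's law: f(r) = f(1) / r
f(1) = 1755
f(3) = 1755 / 3
= 585.0 occurrences


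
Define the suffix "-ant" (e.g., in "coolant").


Suffix: -ant
Example: coolant (cool + -ant)
Meaning = one who / that which


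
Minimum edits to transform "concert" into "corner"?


Word 1: "concert" (length 7)
Word 2: "corner" (length 6)
One optimal edit sequence (insert/delete/substitute each cost 1):
  1. keep 'c'
  2. keep 'o'
  3. substitute 'n' -> 'r'  (+1)
  4. substitute 'c' -> 'n'  (+1)
  5. keep 'e'
  6. keep 'r'
  7. delete 't'  (+1)
Total edit operations: 3
Edit distance = 3


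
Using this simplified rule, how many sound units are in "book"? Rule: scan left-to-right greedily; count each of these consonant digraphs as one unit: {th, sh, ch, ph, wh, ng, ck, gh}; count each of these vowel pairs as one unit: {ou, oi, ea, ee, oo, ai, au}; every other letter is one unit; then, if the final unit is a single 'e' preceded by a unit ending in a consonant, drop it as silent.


Word: "book" (4 letters)
Left-to-right scan:
  1. 'b' (letter)
  2. 'oo' (vowel-pair)
  3. 'k' (letter)
Units from scan: 3
Sound units = 3 units


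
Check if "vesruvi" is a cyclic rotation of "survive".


Word: "survive", Candidate: "vesruvi"
Method: check if candidate is substring of word+word
"survivesurvive" contains "vesruvi"? No
Is rotation = No


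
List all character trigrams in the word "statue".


Word: "statue" (length 6)
Number of trigrams = 6 - 3 + 1 = 4
  Position 0: "sta"
  Position 1: "tat"
  Position 2: "atu"
  Position 3: "tue"
Trigrams = "sta", "tat", "atu", "tue"


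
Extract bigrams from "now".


Word: "now" (length 3)
Number of bigrams = 3 - 2 + 1 = 2
  Position 0: "no"
  Position 1: "ow"
Bigrams = "no", "ow"


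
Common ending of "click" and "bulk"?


Word 1: "click"
Word 2: "bulk"
Comparing from end:
  Pos -1: 'k' == 'k'
  Pos -2: 'c' != 'l' (stop)
LCS = "k" (length 1)


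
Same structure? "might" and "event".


Pattern of "might": [0, 1, 2, 3, 4]
Pattern of "event": [0, 1, 0, 2, 3]
Patterns do not match
Same pattern = No


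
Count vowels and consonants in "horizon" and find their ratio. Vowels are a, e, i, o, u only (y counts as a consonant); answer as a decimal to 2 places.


Word: "horizon"
Vowels (a,e,i,o,u): 3
Consonants: 4
Ratio = 3/4
= 0.75


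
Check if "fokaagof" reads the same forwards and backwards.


Word: "fokaagof"
Reversed: "fogaakof"
Forward == Backward? fokaagof != fogaakof
Palindrome = No


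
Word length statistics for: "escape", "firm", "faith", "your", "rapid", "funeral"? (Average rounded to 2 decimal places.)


Lengths: "escape"=6, "firm"=4, "faith"=5, "your"=4, "rapid"=5, "funeral"=7
Sum = 31, Count = 6
Average = 31/6 = 5.17
= avg=5.17, min=4, max=7


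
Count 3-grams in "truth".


Word: "truth" (length 5)
Number of 3-grams = length - 3 + 1 = 5 - 3 + 1
= 3


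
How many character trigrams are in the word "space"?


Word: "space" (length 5)
Number of 3-grams = length - 3 + 1 = 5 - 3 + 1
= 3


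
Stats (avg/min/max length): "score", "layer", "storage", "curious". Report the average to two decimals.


Lengths: "score"=5, "layer"=5, "storage"=7, "curious"=7
Sum = 24, Count = 4
Average = 24/4 = 6.00
= avg=6.00, min=5, max=7


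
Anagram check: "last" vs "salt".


Word 1: "last" → sorted: alst
Word 2: "salt" → sorted: alst
Same letters? alst == alst
Anagram = Yes


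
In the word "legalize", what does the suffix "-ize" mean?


Suffix: -ize
Example: legalize = legal + -ize
Meaning = to make


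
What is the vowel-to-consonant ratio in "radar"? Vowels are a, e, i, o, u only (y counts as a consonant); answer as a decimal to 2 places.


Word: "radar"
Vowels (a,e,i,o,u): 2
Consonants: 3
Ratio = 2/3
= 0.67


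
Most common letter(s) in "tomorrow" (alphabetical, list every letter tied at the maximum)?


Word: "tomorrow"
Letter counts:
  'm': 1
  'o': 3
  'r': 2
  't': 1
  'w': 1
Maximum count = 3
Most frequent = 'o' (3 times each)


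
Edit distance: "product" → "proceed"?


Word 1: "product" (length 7)
Word 2: "proceed" (length 7)
One optimal edit sequence (insert/delete/substitute each cost 1):
  1. keep 'p'
  2. keep 'r'
  3. keep 'o'
  4. substitute 'd' -> 'c'  (+1)
  5. substitute 'u' -> 'e'  (+1)
  6. substitute 'c' -> 'e'  (+1)
  7. substitute 't' -> 'd'  (+1)
Total edit operations: 4
Edit distance = 4


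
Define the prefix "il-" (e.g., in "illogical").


Prefix: il-
Example: illogical (il- + logical)
Meaning = not


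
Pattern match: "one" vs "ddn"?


Pattern of "one": [0, 1, 2]
Pattern of "ddn": [0, 0, 1]
Patterns do not match
Same pattern = No


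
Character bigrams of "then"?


Word: "then" (length 4)
Number of bigrams = 4 - 2 + 1 = 3
  Position 0: "th"
  Position 1: "he"
  Position 2: "en"
Bigrams = "th", "he", "en"


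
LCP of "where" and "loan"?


Word 1: "where"
Word 2: "loan"
Comparing from start:
  Pos 0: 'w' != 'l' (stop)
LCP = "" (length 0)


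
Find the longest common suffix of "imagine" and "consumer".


Word 1: "imagine"
Word 2: "consumer"
Comparing from end:
  Pos -1: 'e' != 'r' (stop)
LCS = "" (length 0)


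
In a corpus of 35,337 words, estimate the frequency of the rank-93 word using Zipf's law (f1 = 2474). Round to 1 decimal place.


Zipf's law: f(r) = f(1) / r
f(1) = 2474
f(93) = 2474 / 93
= 26.6 occurrences


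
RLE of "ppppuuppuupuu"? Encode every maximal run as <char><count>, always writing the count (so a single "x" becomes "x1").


String: "ppppuuppuupuu"
Scanning for consecutive runs:
  'p' x 4
  'u' x 2
  'p' x 2
  'u' x 2
  'p' x 1
  'u' x 2
RLE = "p4u2p2u2p1u2"


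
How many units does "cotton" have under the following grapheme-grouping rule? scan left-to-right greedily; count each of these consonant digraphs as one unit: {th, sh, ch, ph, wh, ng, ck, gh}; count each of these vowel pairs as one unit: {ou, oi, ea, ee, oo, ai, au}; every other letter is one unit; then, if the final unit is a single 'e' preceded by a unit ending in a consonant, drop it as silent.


Word: "cotton" (6 letters)
Left-to-right scan:
  (1) 'c' (letter)
  (2) 'o' (letter)
  (3) 't' (letter)
  (4) 't' (letter)
  (5) 'o' (letter)
  (6) 'n' (letter)
Units from scan: 6
Sound units = 6 units


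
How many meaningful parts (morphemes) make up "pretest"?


Word: "pretest"
Morphemes: pre- / test
Each morpheme carries meaning
= 2 morphemes


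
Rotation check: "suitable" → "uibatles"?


Word: "suitable", Candidate: "uibatles"
Method: check if candidate is substring of word+word
"suitablesuitable" contains "uibatles"? No
Is rotation = No


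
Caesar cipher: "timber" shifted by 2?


Word: "timber"
Shift: 2
Each letter → (letter + shift) mod 26:
  't' (19) + 2 = 21 → 'v'
  'i' (8) + 2 = 10 → 'k'
  'm' (12) + 2 = 14 → 'o'
  'b' (1) + 2 = 3 → 'd'
  'e' (4) + 2 = 6 → 'g'
  'r' (17) + 2 = 19 → 't'
Result = "vkodgt"


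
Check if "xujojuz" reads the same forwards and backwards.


Word: "xujojuz"
Reversed: "zujojux"
Forward == Backward? xujojuz != zujojux
Palindrome = No


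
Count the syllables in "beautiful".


Word: "beautiful"
Syllable breakdown: beau · ti · ful
Counting: 3 parts
= 3 syllables


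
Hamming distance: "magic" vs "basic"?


Comparing character by character (same length = 5):
  Pos 0: 'm' vs 'b' !=
  Pos 1: 'a' vs 'a' =
  Pos 2: 'g' vs 's' !=
  Pos 3: 'i' vs 'i' =
  Pos 4: 'c' vs 'c' =
Hamming distance = 2


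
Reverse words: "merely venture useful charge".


Original: "merely venture useful charge"
Words (1..n): merely | venture | useful | charge
Reversed (n..1): charge | useful | venture | merely
Result = "charge useful venture merely"


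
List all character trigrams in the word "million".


Word: "million" (length 7)
Number of trigrams = 7 - 3 + 1 = 5
  Position 0: "mil"
  Position 1: "ill"
  Position 2: "lli"
  Position 3: "lio"
  Position 4: "ion"
Trigrams = "mil", "ill", "lli", "lio", "ion"


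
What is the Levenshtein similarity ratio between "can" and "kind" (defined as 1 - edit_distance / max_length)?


Word 1: "can" (length 3)
Word 2: "kind" (length 4)
One optimal edit sequence:
  1. substitute 'c' -> 'k'  (+1)
  2. substitute 'a' -> 'i'  (+1)
  3. keep 'n'
  4. insert 'd'  (+1)
Edit distance = 3
Max length = max(3, 4) = 4
Similarity = 1 - 3/4
= 0.2500


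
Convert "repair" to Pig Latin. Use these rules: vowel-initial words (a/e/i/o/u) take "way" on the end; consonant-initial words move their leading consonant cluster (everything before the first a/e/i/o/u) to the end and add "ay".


Word: "repair"
Starts with consonant(s) → move to end, add 'ay'
Consonant cluster: "r"
Pig Latin = "epairray"


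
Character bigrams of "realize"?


Word: "realize" (length 7)
Number of bigrams = 7 - 2 + 1 = 6
  Position 0: "re"
  Position 1: "ea"
  Position 2: "al"
  Position 3: "li"
  Position 4: "iz"
  Position 5: "ze"
Bigrams = "re", "ea", "al", "li", "iz", "ze"


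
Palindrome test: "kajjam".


Word: "kajjam"
Reversed: "majjak"
Forward == Backward? kajjam != majjak
Palindrome = No


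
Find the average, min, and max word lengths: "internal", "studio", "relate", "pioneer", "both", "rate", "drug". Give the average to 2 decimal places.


Lengths: "internal"=8, "studio"=6, "relate"=6, "pioneer"=7, "both"=4, "rate"=4, "drug"=4
Sum = 39, Count = 7
Average = 39/7 = 5.57
= avg=5.57, min=4, max=8


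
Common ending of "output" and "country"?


Word 1: "output"
Word 2: "country"
Comparing from end:
  Pos -1: 't' != 'y' (stop)
LCS = "" (length 0)


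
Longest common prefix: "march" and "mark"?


Word 1: "march"
Word 2: "mark"
Comparing from start:
  Pos 0: 'm' == 'm'
  Pos 1: 'a' == 'a'
  Pos 2: 'r' == 'r'
  Pos 3: 'c' != 'k' (stop)
LCP = "mar" (length 3)


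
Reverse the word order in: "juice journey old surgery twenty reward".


Original: "juice journey old surgery twenty reward"
Words (1..n): juice | journey | old | surgery | twenty | reward
Reversed (n..1): reward | twenty | surgery | old | journey | juice
Result = "reward twenty surgery old journey juice"


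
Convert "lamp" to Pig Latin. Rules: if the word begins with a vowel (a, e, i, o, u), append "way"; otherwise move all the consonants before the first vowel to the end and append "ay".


Word: "lamp"
Starts with consonant(s) → move to end, add 'ay'
Consonant cluster: "l"
Pig Latin = "amplay"


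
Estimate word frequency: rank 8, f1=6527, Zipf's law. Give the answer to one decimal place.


Zipf's law: f(r) = f(1) / r
f(1) = 6527
f(8) = 6527 / 8
= 815.9 occurrences


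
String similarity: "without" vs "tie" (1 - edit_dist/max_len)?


Word 1: "without" (length 7)
Word 2: "tie" (length 3)
One optimal edit sequence:
  1. delete 'w'  (+1)
  2. delete 'i'  (+1)
  3. keep 't'
  4. delete 'h'  (+1)
  5. delete 'o'  (+1)
  6. substitute 'u' -> 'i'  (+1)
  7. substitute 't' -> 'e'  (+1)
Edit distance = 6
Max length = max(7, 3) = 7
Similarity = 1 - 6/7
= 0.1429


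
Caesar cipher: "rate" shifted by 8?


Word: "rate"
Shift: 8
Each letter → (letter + shift) mod 26:
  'r' (17) + 8 = 25 → 'z'
  'a' (0) + 8 = 8 → 'i'
  't' (19) + 8 = 1 → 'b'
  'e' (4) + 8 = 12 → 'm'
Result = "zibm"


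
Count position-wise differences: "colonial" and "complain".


Comparing character by character (same length = 8):
  Pos 0: 'c' vs 'c' =
  Pos 1: 'o' vs 'o' =
  Pos 2: 'l' vs 'm' !=
  Pos 3: 'o' vs 'p' !=
  Pos 4: 'n' vs 'l' !=
  Pos 5: 'i' vs 'a' !=
  Pos 6: 'a' vs 'i' !=
  Pos 7: 'l' vs 'n' !=
Hamming distance = 6


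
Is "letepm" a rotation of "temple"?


Word: "temple", Candidate: "letepm"
Method: check if candidate is substring of word+word
"templetemple" contains "letepm"? No
Is rotation = No


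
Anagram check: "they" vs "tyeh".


Word 1: "they" → sorted: ehty
Word 2: "tyeh" → sorted: ehty
Same letters? ehty == ehty
Anagram = Yes


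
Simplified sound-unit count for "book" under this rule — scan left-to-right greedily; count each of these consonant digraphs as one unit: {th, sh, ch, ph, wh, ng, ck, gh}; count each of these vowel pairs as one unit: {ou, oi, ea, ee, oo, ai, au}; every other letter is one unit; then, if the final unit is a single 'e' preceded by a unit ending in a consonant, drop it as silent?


Word: "book" (4 letters)
Left-to-right scan:
  1. 'b' (letter)
  2. 'oo' (vowel-pair)
  3. 'k' (letter)
Units from scan: 3
Sound units = 3 units


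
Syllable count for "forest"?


Word: "forest"
Syllable breakdown: for-est
Counting: 2 parts
= 2 syllables


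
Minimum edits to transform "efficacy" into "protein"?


Word 1: "efficacy" (length 8)
Word 2: "protein" (length 7)
One optimal edit sequence (insert/delete/substitute each cost 1):
  1. delete 'e'  (+1)
  2. substitute 'f' -> 'p'  (+1)
  3. substitute 'f' -> 'r'  (+1)
  4. substitute 'i' -> 'o'  (+1)
  5. substitute 'c' -> 't'  (+1)
  6. substitute 'a' -> 'e'  (+1)
  7. substitute 'c' -> 'i'  (+1)
  8. substitute 'y' -> 'n'  (+1)
Total edit operations: 8
Edit distance = 8


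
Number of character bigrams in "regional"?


Word: "regional" (length 8)
Number of 2-grams = length - 2 + 1 = 8 - 2 + 1
= 7


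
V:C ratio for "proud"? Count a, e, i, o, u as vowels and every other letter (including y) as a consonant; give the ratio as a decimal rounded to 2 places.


Word: "proud"
Vowels (a,e,i,o,u): 2
Consonants: 3
Ratio = 2/3
= 0.67


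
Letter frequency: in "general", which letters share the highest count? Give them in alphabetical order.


Word: "general"
Letter counts:
  'a': 1
  'e': 2
  'g': 1
  'l': 1
  'n': 1
  'r': 1
Maximum count = 2
Most frequent = 'e' (2 times each)


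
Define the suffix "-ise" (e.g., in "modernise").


Suffix: -ise
Example: modernise (modern + -ise)
Meaning = to make


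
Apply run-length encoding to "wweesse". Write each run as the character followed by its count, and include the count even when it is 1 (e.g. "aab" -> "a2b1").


String: "wweesse"
Scanning for consecutive runs:
  'w' x 2
  'e' x 2
  's' x 2
  'e' x 1
RLE = "w2e2s2e1"


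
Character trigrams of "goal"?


Word: "goal" (length 4)
Number of trigrams = 4 - 3 + 1 = 2
  Position 0: "goa"
  Position 1: "oal"
Trigrams = "goa", "oal"


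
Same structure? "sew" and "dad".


Pattern of "sew": [0, 1, 2]
Pattern of "dad": [0, 1, 0]
Patterns do not match
Same pattern = No


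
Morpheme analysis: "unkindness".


Word: "unkindness"
Morphemes: un- / kind / -ness
Each morpheme carries meaning
= 3 morphemes


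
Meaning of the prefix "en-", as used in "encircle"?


Prefix: en-
As in: encircle -> en- + circle
Meaning = cause to / put into


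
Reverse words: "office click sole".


Original: "office click sole"
Words (1..n): office | click | sole
Reversed (n..1): sole | click | office
Result = "sole click office"


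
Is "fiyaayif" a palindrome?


Word: "fiyaayif"
Reversed: "fiyaayif"
Forward == Backward? fiyaayif == fiyaayif
Palindrome = Yes


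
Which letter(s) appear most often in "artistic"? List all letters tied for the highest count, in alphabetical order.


Word: "artistic"
Letter counts:
  'a': 1
  'c': 1
  'i': 2
  'r': 1
  's': 1
  't': 2
Maximum count = 2
Most frequent = 'i', 't' (2 times each)


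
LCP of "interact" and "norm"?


Word 1: "interact"
Word 2: "norm"
Comparing from start:
  Pos 0: 'i' != 'n' (stop)
LCP = "" (length 0)


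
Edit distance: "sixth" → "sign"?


Word 1: "sixth" (length 5)
Word 2: "sign" (length 4)
One optimal edit sequence (insert/delete/substitute each cost 1):
  1. keep 's'
  2. keep 'i'
  3. delete 'x'  (+1)
  4. substitute 't' -> 'g'  (+1)
  5. substitute 'h' -> 'n'  (+1)
Total edit operations: 3
Edit distance = 3


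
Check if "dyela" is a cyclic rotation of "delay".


Word: "delay", Candidate: "dyela"
Method: check if candidate is substring of word+word
"delaydelay" contains "dyela"? No
Is rotation = No


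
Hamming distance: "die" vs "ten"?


Comparing character by character (same length = 3):
  Pos 0: 'd' vs 't' !=
  Pos 1: 'i' vs 'e' !=
  Pos 2: 'e' vs 'n' !=
Hamming distance = 3


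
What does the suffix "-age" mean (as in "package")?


Suffix: -age
Example: package = pack + -age
Meaning = result / collection


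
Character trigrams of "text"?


Word: "text" (length 4)
Number of trigrams = 4 - 3 + 1 = 2
  Position 0: "tex"
  Position 1: "ext"
Trigrams = "tex", "ext"


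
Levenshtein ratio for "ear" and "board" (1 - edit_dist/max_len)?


Word 1: "ear" (length 3)
Word 2: "board" (length 5)
One optimal edit sequence:
  1. insert 'b'  (+1)
  2. substitute 'e' -> 'o'  (+1)
  3. keep 'a'
  4. keep 'r'
  5. insert 'd'  (+1)
Edit distance = 3
Max length = max(3, 5) = 5
Similarity = 1 - 3/5
= 0.4000


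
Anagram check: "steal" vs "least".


Word 1: "steal" → sorted: aelst
Word 2: "least" → sorted: aelst
Same letters? aelst == aelst
Anagram = Yes


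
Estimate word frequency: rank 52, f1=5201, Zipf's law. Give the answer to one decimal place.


Zipf's law: f(r) = f(1) / r
f(1) = 5201
f(52) = 5201 / 52
= 100.0 occurrences


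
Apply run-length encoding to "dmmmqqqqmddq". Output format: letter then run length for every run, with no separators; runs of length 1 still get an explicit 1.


String: "dmmmqqqqmddq"
Scanning for consecutive runs:
  'd' x 1
  'm' x 3
  'q' x 4
  'm' x 1
  'd' x 2
  'q' x 1
RLE = "d1m3q4m1d2q1"


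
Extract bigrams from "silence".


Word: "silence" (length 7)
Number of bigrams = 7 - 2 + 1 = 6
  Position 0: "si"
  Position 1: "il"
  Position 2: "le"
  Position 3: "en"
  Position 4: "nc"
  Position 5: "ce"
Bigrams = "si", "il", "le", "en", "nc", "ce"


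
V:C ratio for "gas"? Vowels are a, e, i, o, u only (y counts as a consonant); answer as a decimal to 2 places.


Word: "gas"
Vowels (a,e,i,o,u): 1
Consonants: 2
Ratio = 1/2
= 0.50


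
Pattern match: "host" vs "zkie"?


Pattern of "host": [0, 1, 2, 3]
Pattern of "zkie": [0, 1, 2, 3]
Patterns match
Same pattern = Yes


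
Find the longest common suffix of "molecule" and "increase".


Word 1: "molecule"
Word 2: "increase"
Comparing from end:
  Pos -1: 'e' == 'e'
  Pos -2: 'l' != 's' (stop)
LCS = "e" (length 1)


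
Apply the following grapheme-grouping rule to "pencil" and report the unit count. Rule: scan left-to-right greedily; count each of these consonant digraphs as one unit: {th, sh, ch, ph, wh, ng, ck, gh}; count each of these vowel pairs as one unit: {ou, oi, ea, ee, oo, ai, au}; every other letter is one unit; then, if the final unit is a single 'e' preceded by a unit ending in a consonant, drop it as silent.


Word: "pencil" (6 letters)
Left-to-right scan:
  (1) 'p' (letter)
  (2) 'e' (letter)
  (3) 'n' (letter)
  (4) 'c' (letter)
  (5) 'i' (letter)
  (6) 'l' (letter)
Units from scan: 6
Sound units = 6 units


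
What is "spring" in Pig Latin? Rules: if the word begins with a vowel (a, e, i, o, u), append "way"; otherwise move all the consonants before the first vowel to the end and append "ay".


Word: "spring"
Starts with consonant(s) → move to end, add 'ay'
Consonant cluster: "spr"
Pig Latin = "ingspray"


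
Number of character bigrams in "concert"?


Word: "concert" (length 7)
Number of 2-grams = length - 2 + 1 = 7 - 2 + 1
= 6


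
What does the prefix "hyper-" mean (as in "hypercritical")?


Prefix: hyper-
As in: hypercritical -> hyper- + critical
Meaning = over / excessive


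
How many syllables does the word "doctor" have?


Word: "doctor"
Syllable breakdown: doc-tor
Counting: 2 parts
= 2 syllables


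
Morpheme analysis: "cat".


Word: "cat"
Morphemes: cat
Each morpheme carries meaning
= 1 morpheme


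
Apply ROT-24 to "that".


Word: "that"
Shift: 24
Each letter → (letter + shift) mod 26:
  't' (19) + 24 = 17 → 'r'
  'h' (7) + 24 = 5 → 'f'
  'a' (0) + 24 = 24 → 'y'
  't' (19) + 24 = 17 → 'r'
Result = "rfyr"


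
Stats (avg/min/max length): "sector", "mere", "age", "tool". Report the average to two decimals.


Lengths: "sector"=6, "mere"=4, "age"=3, "tool"=4
Sum = 17, Count = 4
Average = 17/4 = 4.25
= avg=4.25, min=3, max=6


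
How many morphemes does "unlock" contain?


Word: "unlock"
Morphemes: un- + lock
Each morpheme carries meaning
= 2 morphemes


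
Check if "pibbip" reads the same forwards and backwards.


Word: "pibbip"
Reversed: "pibbip"
Forward == Backward? pibbip == pibbip
Palindrome = Yes


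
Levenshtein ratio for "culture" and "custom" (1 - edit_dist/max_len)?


Word 1: "culture" (length 7)
Word 2: "custom" (length 6)
One optimal edit sequence:
  1. keep 'c'
  2. keep 'u'
  3. substitute 'l' -> 's'  (+1)
  4. keep 't'
  5. delete 'u'  (+1)
  6. substitute 'r' -> 'o'  (+1)
  7. substitute 'e' -> 'm'  (+1)
Edit distance = 4
Max length = max(7, 6) = 7
Similarity = 1 - 4/7
= 0.4286


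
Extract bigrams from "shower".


Word: "shower" (length 6)
Number of bigrams = 6 - 2 + 1 = 5
  Position 0: "sh"
  Position 1: "ho"
  Position 2: "ow"
  Position 3: "we"
  Position 4: "er"
Bigrams = "sh", "ho", "ow", "we", "er"


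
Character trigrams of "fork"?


Word: "fork" (length 4)
Number of trigrams = 4 - 3 + 1 = 2
  Position 0: "for"
  Position 1: "ork"
Trigrams = "for", "ork"


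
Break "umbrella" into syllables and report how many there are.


Word: "umbrella"
Syllable breakdown: um · brel · la
Counting: 3 parts
= 3 syllables


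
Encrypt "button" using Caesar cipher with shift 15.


Word: "button"
Shift: 15
Each letter → (letter + shift) mod 26:
  'b' (1) + 15 = 16 → 'q'
  'u' (20) + 15 = 9 → 'j'
  't' (19) + 15 = 8 → 'i'
  't' (19) + 15 = 8 → 'i'
  'o' (14) + 15 = 3 → 'd'
  'n' (13) + 15 = 2 → 'c'
Result = "qjiidc"


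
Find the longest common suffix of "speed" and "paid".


Word 1: "speed"
Word 2: "paid"
Comparing from end:
  Pos -1: 'd' == 'd'
  Pos -2: 'e' != 'i' (stop)
LCS = "d" (length 1)


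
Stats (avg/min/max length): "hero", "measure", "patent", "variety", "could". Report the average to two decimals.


Lengths: "hero"=4, "measure"=7, "patent"=6, "variety"=7, "could"=5
Sum = 29, Count = 5
Average = 29/5 = 5.80
= avg=5.80, min=4, max=7


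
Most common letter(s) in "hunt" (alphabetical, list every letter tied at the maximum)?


Word: "hunt"
Letter counts:
  'h': 1
  'n': 1
  't': 1
  'u': 1
Maximum count = 1
Most frequent = 'h', 'n', 't', 'u' (1 time each)


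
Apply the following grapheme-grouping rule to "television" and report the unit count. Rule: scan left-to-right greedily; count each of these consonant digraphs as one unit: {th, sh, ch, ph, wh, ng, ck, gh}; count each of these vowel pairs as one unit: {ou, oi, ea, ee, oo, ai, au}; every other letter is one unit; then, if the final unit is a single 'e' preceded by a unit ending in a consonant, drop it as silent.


Word: "television" (10 letters)
Left-to-right scan:
  [1] 't' (letter)
  [2] 'e' (letter)
  [3] 'l' (letter)
  [4] 'e' (letter)
  [5] 'v' (letter)
  [6] 'i' (letter)
  [7] 's' (letter)
  [8] 'i' (letter)
  [9] 'o' (letter)
  [10] 'n' (letter)
Units from scan: 10
Sound units = 10 units


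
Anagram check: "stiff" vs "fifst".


Word 1: "stiff" → sorted: ffist
Word 2: "fifst" → sorted: ffist
Same letters? ffist == ffist
Anagram = Yes


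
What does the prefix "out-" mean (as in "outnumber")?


Prefix: out-
Example: outnumber (out- + number)
Meaning = surpass


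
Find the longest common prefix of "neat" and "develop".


Word 1: "neat"
Word 2: "develop"
Comparing from start:
  Pos 0: 'n' != 'd' (stop)
LCP = "" (length 0)


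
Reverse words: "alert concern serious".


Original: "alert concern serious"
Words (1..n): alert | concern | serious
Reversed (n..1): serious | concern | alert
Result = "serious concern alert"


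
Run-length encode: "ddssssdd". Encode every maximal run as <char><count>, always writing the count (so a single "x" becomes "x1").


String: "ddssssdd"
Scanning for consecutive runs:
  'd' x 2
  's' x 4
  'd' x 2
RLE = "d2s4d2"


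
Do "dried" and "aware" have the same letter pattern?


Pattern of "dried": [0, 1, 2, 3, 0]
Pattern of "aware": [0, 1, 0, 2, 3]
Patterns do not match
Same pattern = No


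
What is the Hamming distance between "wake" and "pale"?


Comparing character by character (same length = 4):
  Pos 0: 'w' vs 'p' !=
  Pos 1: 'a' vs 'a' =
  Pos 2: 'k' vs 'l' !=
  Pos 3: 'e' vs 'e' =
Hamming distance = 2


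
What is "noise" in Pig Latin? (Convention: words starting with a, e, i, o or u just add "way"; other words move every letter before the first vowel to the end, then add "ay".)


Word: "noise"
Starts with consonant(s) → move to end, add 'ay'
Consonant cluster: "n"
Pig Latin = "oisenay"


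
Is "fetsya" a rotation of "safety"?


Word: "safety", Candidate: "fetsya"
Method: check if candidate is substring of word+word
"safetysafety" contains "fetsya"? No
Is rotation = No


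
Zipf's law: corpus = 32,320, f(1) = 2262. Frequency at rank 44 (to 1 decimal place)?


Zipf's law: f(r) = f(1) / r
f(1) = 2262
f(44) = 2262 / 44
= 51.4 occurrences


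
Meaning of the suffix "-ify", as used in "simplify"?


Suffix: -ify
As in: simplify -> simple + -ify, with a spelling change
Meaning = to make


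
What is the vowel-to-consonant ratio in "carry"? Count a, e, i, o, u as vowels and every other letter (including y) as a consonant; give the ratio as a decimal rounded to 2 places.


Word: "carry"
Vowels (a,e,i,o,u): 1
Consonants: 4
Ratio = 1/4
= 0.25


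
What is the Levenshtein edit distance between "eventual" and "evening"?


Word 1: "eventual" (length 8)
Word 2: "evening" (length 7)
One optimal edit sequence (insert/delete/substitute each cost 1):
  1. keep 'e'
  2. keep 'v'
  3. keep 'e'
  4. keep 'n'
  5. delete 't'  (+1)
  6. substitute 'u' -> 'i'  (+1)
  7. substitute 'a' -> 'n'  (+1)
  8. substitute 'l' -> 'g'  (+1)
Total edit operations: 4
Edit distance = 4


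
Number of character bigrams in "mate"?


Word: "mate" (length 4)
Number of 2-grams = length - 2 + 1 = 4 - 2 + 1
= 3


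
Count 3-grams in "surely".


Word: "surely" (length 6)
Number of 3-grams = length - 3 + 1 = 6 - 3 + 1
= 4


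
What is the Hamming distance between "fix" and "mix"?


Comparing character by character (same length = 3):
  Pos 0: 'f' vs 'm' !=
  Pos 1: 'i' vs 'i' =
  Pos 2: 'x' vs 'x' =
Hamming distance = 1


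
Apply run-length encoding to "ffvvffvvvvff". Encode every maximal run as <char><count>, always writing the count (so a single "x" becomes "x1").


String: "ffvvffvvvvff"
Scanning for consecutive runs:
  'f' x 2
  'v' x 2
  'f' x 2
  'v' x 4
  'f' x 2
RLE = "f2v2f2v4f2"


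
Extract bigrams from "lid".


Word: "lid" (length 3)
Number of bigrams = 3 - 2 + 1 = 2
  Position 0: "li"
  Position 1: "id"
Bigrams = "li", "id"


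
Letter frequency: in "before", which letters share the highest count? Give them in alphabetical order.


Word: "before"
Letter counts:
  'b': 1
  'e': 2
  'f': 1
  'o': 1
  'r': 1
Maximum count = 2
Most frequent = 'e' (2 times each)


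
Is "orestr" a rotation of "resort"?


Word: "resort", Candidate: "orestr"
Method: check if candidate is substring of word+word
"resortresort" contains "orestr"? No
Is rotation = No


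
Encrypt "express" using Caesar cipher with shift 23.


Word: "express"
Shift: 23
Each letter → (letter + shift) mod 26:
  'e' (4) + 23 = 1 → 'b'
  'x' (23) + 23 = 20 → 'u'
  'p' (15) + 23 = 12 → 'm'
  'r' (17) + 23 = 14 → 'o'
  'e' (4) + 23 = 1 → 'b'
  's' (18) + 23 = 15 → 'p'
  's' (18) + 23 = 15 → 'p'
Result = "bumobpp"


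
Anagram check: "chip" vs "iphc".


Word 1: "chip" → sorted: chip
Word 2: "iphc" → sorted: chip
Same letters? chip == chip
Anagram = Yes


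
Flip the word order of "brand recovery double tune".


Original: "brand recovery double tune"
Words (1..n): brand | recovery | double | tune
Reversed (n..1): tune | double | recovery | brand
Result = "tune double recovery brand"


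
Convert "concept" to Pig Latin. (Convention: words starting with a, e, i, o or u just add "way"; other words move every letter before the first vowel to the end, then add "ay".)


Word: "concept"
Starts with consonant(s) → move to end, add 'ay'
Consonant cluster: "c"
Pig Latin = "onceptcay"


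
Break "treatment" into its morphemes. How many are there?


Word: "treatment"
Morphemes: treat / -ment
Each morpheme carries meaning
= 2 morphemes


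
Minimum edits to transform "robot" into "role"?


Word 1: "robot" (length 5)
Word 2: "role" (length 4)
One optimal edit sequence (insert/delete/substitute each cost 1):
  1. keep 'r'
  2. keep 'o'
  3. delete 'b'  (+1)
  4. substitute 'o' -> 'l'  (+1)
  5. substitute 't' -> 'e'  (+1)
Total edit operations: 3
Edit distance = 3


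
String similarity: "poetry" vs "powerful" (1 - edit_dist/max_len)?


Word 1: "poetry" (length 6)
Word 2: "powerful" (length 8)
One optimal edit sequence:
  1. keep 'p'
  2. keep 'o'
  3. insert 'w'  (+1)
  4. keep 'e'
  5. insert 'r'  (+1)
  6. substitute 't' -> 'f'  (+1)
  7. substitute 'r' -> 'u'  (+1)
  8. substitute 'y' -> 'l'  (+1)
Edit distance = 5
Max length = max(6, 8) = 8
Similarity = 1 - 5/8
= 0.3750


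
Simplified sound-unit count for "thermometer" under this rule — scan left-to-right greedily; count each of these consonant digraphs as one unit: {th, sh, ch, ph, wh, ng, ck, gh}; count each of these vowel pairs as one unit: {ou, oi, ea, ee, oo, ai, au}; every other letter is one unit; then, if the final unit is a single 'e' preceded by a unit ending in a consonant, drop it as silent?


Word: "thermometer" (11 letters)
Left-to-right scan:
  1. 'th' (digraph)
  2. 'e' (letter)
  3. 'r' (letter)
  4. 'm' (letter)
  5. 'o' (letter)
  6. 'm' (letter)
  7. 'e' (letter)
  8. 't' (letter)
  9. 'e' (letter)
  10. 'r' (letter)
Units from scan: 10
Sound units = 10 units


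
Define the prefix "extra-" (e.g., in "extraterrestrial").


Prefix: extra-
As in: extraterrestrial -> extra- + terrestrial
Meaning = beyond


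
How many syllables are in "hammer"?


Word: "hammer"
Syllable breakdown: ham · mer
Counting: 2 parts
= 2 syllables


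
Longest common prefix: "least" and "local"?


Word 1: "least"
Word 2: "local"
Comparing from start:
  Pos 0: 'l' == 'l'
  Pos 1: 'e' != 'o' (stop)
LCP = "l" (length 1)


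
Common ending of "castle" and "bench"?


Word 1: "castle"
Word 2: "bench"
Comparing from end:
  Pos -1: 'e' != 'h' (stop)
LCS = "" (length 0)


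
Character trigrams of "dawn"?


Word: "dawn" (length 4)
Number of trigrams = 4 - 3 + 1 = 2
  Position 0: "daw"
  Position 1: "awn"
Trigrams = "daw", "awn"


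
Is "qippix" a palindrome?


Word: "qippix"
Reversed: "xippiq"
Forward == Backward? qippix != xippiq
Palindrome = No


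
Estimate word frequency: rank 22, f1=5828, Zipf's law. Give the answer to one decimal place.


Zipf's law: f(r) = f(1) / r
f(1) = 5828
f(22) = 5828 / 22
= 264.9 occurrences


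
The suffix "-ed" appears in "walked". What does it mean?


Suffix: -ed
As in: walked -> walk + -ed
Meaning = past tense


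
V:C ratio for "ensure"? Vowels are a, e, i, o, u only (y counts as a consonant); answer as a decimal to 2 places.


Word: "ensure"
Vowels (a,e,i,o,u): 3
Consonants: 3
Ratio = 3/3
= 1.00


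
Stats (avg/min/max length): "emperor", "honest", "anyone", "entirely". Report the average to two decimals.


Lengths: "emperor"=7, "honest"=6, "anyone"=6, "entirely"=8
Sum = 27, Count = 4
Average = 27/4 = 6.75
= avg=6.75, min=6, max=8


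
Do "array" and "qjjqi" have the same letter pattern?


Pattern of "array": [0, 1, 1, 0, 2]
Pattern of "qjjqi": [0, 1, 1, 0, 2]
Patterns match
Same pattern = Yes


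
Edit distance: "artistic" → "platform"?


Word 1: "artistic" (length 8)
Word 2: "platform" (length 8)
One optimal edit sequence (insert/delete/substitute each cost 1):
  1. substitute 'a' -> 'p'  (+1)
  2. substitute 'r' -> 'l'  (+1)
  3. substitute 't' -> 'a'  (+1)
  4. substitute 'i' -> 't'  (+1)
  5. substitute 's' -> 'f'  (+1)
  6. substitute 't' -> 'o'  (+1)
  7. substitute 'i' -> 'r'  (+1)
  8. substitute 'c' -> 'm'  (+1)
Total edit operations: 8
Edit distance = 8


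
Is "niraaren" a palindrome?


Word: "niraaren"
Reversed: "neraarin"
Forward == Backward? niraaren != neraarin
Palindrome = No


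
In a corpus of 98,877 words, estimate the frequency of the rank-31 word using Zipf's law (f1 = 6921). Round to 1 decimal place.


Zipf's law: f(r) = f(1) / r
f(1) = 6921
f(31) = 6921 / 31
= 223.3 occurrences


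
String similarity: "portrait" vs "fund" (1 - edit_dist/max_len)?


Word 1: "portrait" (length 8)
Word 2: "fund" (length 4)
One optimal edit sequence:
  1. delete 'p'  (+1)
  2. delete 'o'  (+1)
  3. delete 'r'  (+1)
  4. delete 't'  (+1)
  5. substitute 'r' -> 'f'  (+1)
  6. substitute 'a' -> 'u'  (+1)
  7. substitute 'i' -> 'n'  (+1)
  8. substitute 't' -> 'd'  (+1)
Edit distance = 8
Max length = max(8, 4) = 8
Similarity = 1 - 8/8
= 0.0000


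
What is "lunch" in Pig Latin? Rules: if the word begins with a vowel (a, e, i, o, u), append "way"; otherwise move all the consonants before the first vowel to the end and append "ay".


Word: "lunch"
Starts with consonant(s) → move to end, add 'ay'
Consonant cluster: "l"
Pig Latin = "unchlay"


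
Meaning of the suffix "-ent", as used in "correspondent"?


Suffix: -ent
Example: correspondent (correspond + -ent)
Meaning = one who / that which


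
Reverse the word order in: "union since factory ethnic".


Original: "union since factory ethnic"
Words (1..n): union | since | factory | ethnic
Reversed (n..1): ethnic | factory | since | union
Result = "ethnic factory since union"


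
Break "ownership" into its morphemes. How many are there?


Word: "ownership"
Morphemes: own / -er / -ship
Each morpheme carries meaning
= 3 morphemes


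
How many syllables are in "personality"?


Word: "personality"
Syllable breakdown: per-son-al-i-ty
Counting: 5 parts
= 5 syllables


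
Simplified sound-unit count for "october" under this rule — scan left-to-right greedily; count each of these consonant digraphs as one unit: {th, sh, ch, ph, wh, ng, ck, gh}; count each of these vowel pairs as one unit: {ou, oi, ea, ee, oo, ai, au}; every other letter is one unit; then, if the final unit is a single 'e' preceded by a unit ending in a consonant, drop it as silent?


Word: "october" (7 letters)
Left-to-right scan:
  1. 'o' (letter)
  2. 'c' (letter)
  3. 't' (letter)
  4. 'o' (letter)
  5. 'b' (letter)
  6. 'e' (letter)
  7. 'r' (letter)
Units from scan: 7
Sound units = 7 units


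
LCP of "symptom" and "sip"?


Word 1: "symptom"
Word 2: "sip"
Comparing from start:
  Pos 0: 's' == 's'
  Pos 1: 'y' != 'i' (stop)
LCP = "s" (length 1)


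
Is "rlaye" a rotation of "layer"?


Word: "layer", Candidate: "rlaye"
Method: check if candidate is substring of word+word
"layerlayer" contains "rlaye"? Yes
Is rotation = Yes


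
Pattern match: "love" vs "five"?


Pattern of "love": [0, 1, 2, 3]
Pattern of "five": [0, 1, 2, 3]
Patterns match
Same pattern = Yes


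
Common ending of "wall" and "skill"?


Word 1: "wall"
Word 2: "skill"
Comparing from end:
  Pos -1: 'l' == 'l'
  Pos -2: 'l' == 'l'
  Pos -3: 'a' != 'i' (stop)
LCS = "ll" (length 2)


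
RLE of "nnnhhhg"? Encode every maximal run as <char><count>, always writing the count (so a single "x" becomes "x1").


String: "nnnhhhg"
Scanning for consecutive runs:
  'n' x 3
  'h' x 3
  'g' x 1
RLE = "n3h3g1"


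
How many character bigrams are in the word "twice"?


Word: "twice" (length 5)
Number of 2-grams = length - 2 + 1 = 5 - 2 + 1
= 4


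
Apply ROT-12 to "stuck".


Word: "stuck"
Shift: 12
Each letter → (letter + shift) mod 26:
  's' (18) + 12 = 4 → 'e'
  't' (19) + 12 = 5 → 'f'
  'u' (20) + 12 = 6 → 'g'
  'c' (2) + 12 = 14 → 'o'
  'k' (10) + 12 = 22 → 'w'
Result = "efgow"


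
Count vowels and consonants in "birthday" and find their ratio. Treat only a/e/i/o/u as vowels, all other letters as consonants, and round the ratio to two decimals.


Word: "birthday"
Vowels (a,e,i,o,u): 2
Consonants: 6
Ratio = 2/6
= 0.33


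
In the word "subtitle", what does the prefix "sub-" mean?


Prefix: sub-
Example: subtitle (sub- + title)
Meaning = under / below


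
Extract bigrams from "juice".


Word: "juice" (length 5)
Number of bigrams = 5 - 2 + 1 = 4
  Position 0: "ju"
  Position 1: "ui"
  Position 2: "ic"
  Position 3: "ce"
Bigrams = "ju", "ui", "ic", "ce"


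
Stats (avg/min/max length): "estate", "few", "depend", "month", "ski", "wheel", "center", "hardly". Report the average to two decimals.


Lengths: "estate"=6, "few"=3, "depend"=6, "month"=5, "ski"=3, "wheel"=5, "center"=6, "hardly"=6
Sum = 40, Count = 8
Average = 40/8 = 5.00
= avg=5.00, min=3, max=6


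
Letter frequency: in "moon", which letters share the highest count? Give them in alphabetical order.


Word: "moon"
Letter counts:
  'm': 1
  'n': 1
  'o': 2
Maximum count = 2
Most frequent = 'o' (2 times each)


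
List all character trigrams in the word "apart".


Word: "apart" (length 5)
Number of trigrams = 5 - 3 + 1 = 3
  Position 0: "apa"
  Position 1: "par"
  Position 2: "art"
Trigrams = "apa", "par", "art"


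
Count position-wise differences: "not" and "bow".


Comparing character by character (same length = 3):
  Pos 0: 'n' vs 'b' !=
  Pos 1: 'o' vs 'o' =
  Pos 2: 't' vs 'w' !=
Hamming distance = 2


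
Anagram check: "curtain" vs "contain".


Word 1: "curtain" → sorted: acinrtu
Word 2: "contain" → sorted: acinnot
Same letters? acinrtu != acinnot
Anagram = No


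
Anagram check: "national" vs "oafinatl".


Word 1: "national" → sorted: aailnnot
Word 2: "oafinatl" → sorted: aafilnot
Same letters? aailnnot != aafilnot
Anagram = No


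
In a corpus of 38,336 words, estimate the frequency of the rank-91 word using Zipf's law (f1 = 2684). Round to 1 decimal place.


Zipf's law: f(r) = f(1) / r
f(1) = 2684
f(91) = 2684 / 91
= 29.5 occurrences


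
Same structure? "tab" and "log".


Pattern of "tab": [0, 1, 2]
Pattern of "log": [0, 1, 2]
Patterns match
Same pattern = Yes


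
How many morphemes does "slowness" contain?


Word: "slowness"
Morphemes: slow / -ness
Each morpheme carries meaning
= 2 morphemes


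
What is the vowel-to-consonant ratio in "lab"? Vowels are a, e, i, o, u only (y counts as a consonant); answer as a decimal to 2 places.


Word: "lab"
Vowels (a,e,i,o,u): 1
Consonants: 2
Ratio = 1/2
= 0.50


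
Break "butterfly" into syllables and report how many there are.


Word: "butterfly"
Syllable breakdown: but | ter | fly
Counting: 3 parts
= 3 syllables
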